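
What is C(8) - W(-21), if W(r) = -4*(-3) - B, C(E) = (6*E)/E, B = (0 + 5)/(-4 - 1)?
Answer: -7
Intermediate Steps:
B = -1 (B = 5/(-5) = 5*(-⅕) = -1)
C(E) = 6
W(r) = 13 (W(r) = -4*(-3) - 1*(-1) = 12 + 1 = 13)
C(8) - W(-21) = 6 - 1*13 = 6 - 13 = -7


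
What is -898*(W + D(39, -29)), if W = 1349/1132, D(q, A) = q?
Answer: -20428153/566 ≈ -36092.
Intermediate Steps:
W = 1349/1132 (W = 1349*(1/1132) = 1349/1132 ≈ 1.1917)
-898*(W + D(39, -29)) = -898*(1349/1132 + 39) = -898*45497/1132 = -20428153/566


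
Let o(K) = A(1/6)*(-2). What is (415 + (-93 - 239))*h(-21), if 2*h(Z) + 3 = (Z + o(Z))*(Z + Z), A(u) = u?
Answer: 74119/2 ≈ 37060.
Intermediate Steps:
o(K) = -1/3 (o(K) = -2/6 = (1/6)*(-2) = -1/3)
h(Z) = -3/2 + Z*(-1/3 + Z) (h(Z) = -3/2 + ((Z - 1/3)*(Z + Z))/2 = -3/2 + ((-1/3 + Z)*(2*Z))/2 = -3/2 + (2*Z*(-1/3 + Z))/2 = -3/2 + Z*(-1/3 + Z))
(415 + (-93 - 239))*h(-21) = (415 + (-93 - 239))*(-3/2 + (-21)**2 - 1/3*(-21)) = (415 - 332)*(-3/2 + 441 + 7) = 83*(893/2) = 74119/2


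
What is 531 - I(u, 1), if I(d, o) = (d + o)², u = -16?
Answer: 306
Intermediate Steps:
531 - I(u, 1) = 531 - (-16 + 1)² = 531 - 1*(-15)² = 531 - 1*225 = 531 - 225 = 306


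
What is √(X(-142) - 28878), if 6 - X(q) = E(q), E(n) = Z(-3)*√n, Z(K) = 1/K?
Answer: √(-259848 + 3*I*√142)/3 ≈ 0.011688 + 169.92*I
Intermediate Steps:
E(n) = -√n/3 (E(n) = √n/(-3) = -√n/3)
X(q) = 6 + √q/3 (X(q) = 6 - (-1)*√q/3 = 6 + √q/3)
√(X(-142) - 28878) = √((6 + √(-142)/3) - 28878) = √((6 + (I*√142)/3) - 28878) = √((6 + I*√142/3) - 28878) = √(-28872 + I*√142/3)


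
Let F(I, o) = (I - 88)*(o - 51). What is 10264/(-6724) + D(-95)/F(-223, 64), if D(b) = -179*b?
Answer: -38959743/6796283 ≈ -5.7325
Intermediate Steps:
F(I, o) = (-88 + I)*(-51 + o)
10264/(-6724) + D(-95)/F(-223, 64) = 10264/(-6724) + (-179*(-95))/(4488 - 88*64 - 51*(-223) - 223*64) = 10264*(-1/6724) + 17005/(4488 - 5632 + 11373 - 14272) = -2566/1681 + 17005/(-4043) = -2566/1681 + 17005*(-1/4043) = -2566/1681 - 17005/4043 = -38959743/6796283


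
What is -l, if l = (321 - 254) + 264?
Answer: -331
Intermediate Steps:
l = 331 (l = 67 + 264 = 331)
-l = -1*331 = -331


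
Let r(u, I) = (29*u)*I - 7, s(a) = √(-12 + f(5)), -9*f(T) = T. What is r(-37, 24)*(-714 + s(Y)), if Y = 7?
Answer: 18391926 - 25759*I*√113/3 ≈ 1.8392e+7 - 91274.0*I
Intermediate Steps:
f(T) = -T/9
s(a) = I*√113/3 (s(a) = √(-12 - ⅑*5) = √(-12 - 5/9) = √(-113/9) = I*√113/3)
r(u, I) = -7 + 29*I*u (r(u, I) = 29*I*u - 7 = -7 + 29*I*u)
r(-37, 24)*(-714 + s(Y)) = (-7 + 29*24*(-37))*(-714 + I*√113/3) = (-7 - 25752)*(-714 + I*√113/3) = -25759*(-714 + I*√113/3) = 18391926 - 25759*I*√113/3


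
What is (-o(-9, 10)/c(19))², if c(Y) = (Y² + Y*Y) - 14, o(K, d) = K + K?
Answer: 9/13924 ≈ 0.00064637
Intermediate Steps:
o(K, d) = 2*K
c(Y) = -14 + 2*Y² (c(Y) = (Y² + Y²) - 14 = 2*Y² - 14 = -14 + 2*Y²)
(-o(-9, 10)/c(19))² = (-2*(-9)/(-14 + 2*19²))² = (-(-18)/(-14 + 2*361))² = (-(-18)/(-14 + 722))² = (-(-18)/708)² = (-1*(-3/118))² = (3/118)² = 9/13924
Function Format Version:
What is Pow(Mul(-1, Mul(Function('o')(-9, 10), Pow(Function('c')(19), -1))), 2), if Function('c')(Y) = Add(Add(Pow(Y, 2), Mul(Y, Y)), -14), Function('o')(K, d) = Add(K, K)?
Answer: Rational(9, 13924) ≈ 0.00064637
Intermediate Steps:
Function('o')(K, d) = Mul(2, K)
Function('c')(Y) = Add(-14, Mul(2, Pow(Y, 2))) (Function('c')(Y) = Add(Add(Pow(Y, 2), Pow(Y, 2)), -14) = Add(Mul(2, Pow(Y, 2)), -14) = Add(-14, Mul(2, Pow(Y, 2))))
Pow(Mul(-1, Mul(Function('o')(-9, 10), Pow(Function('c')(19), -1))), 2) = Pow(Mul(-1, Mul(Mul(2, -9), Pow(Add(-14, Mul(2, Pow(19, 2))), -1))), 2) = Pow(Mul(-1, Mul(-18, Pow(Add(-14, Mul(2, 361)), -1))), 2) = Pow(Mul(-1, Mul(-18, Pow(Add(-14, 722), -1))), 2) = Pow(Mul(-1, Mul(-18, Pow(708, -1))), 2) = Pow(Mul(-1, Mul(-18, Rational(1, 708))), 2) = Pow(Mul(-1, Rational(-3, 118)), 2) = Pow(Rational(3, 118), 2) = Rational(9, 13924)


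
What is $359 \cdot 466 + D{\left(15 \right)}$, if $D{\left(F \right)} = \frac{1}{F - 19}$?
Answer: $\frac{669175}{4} \approx 1.6729 \cdot 10^{5}$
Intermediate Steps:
$D{\left(F \right)} = \frac{1}{-19 + F}$
$359 \cdot 466 + D{\left(15 \right)} = 359 \cdot 466 + \frac{1}{-19 + 15} = 167294 + \frac{1}{-4} = 167294 - \frac{1}{4} = \frac{669175}{4}$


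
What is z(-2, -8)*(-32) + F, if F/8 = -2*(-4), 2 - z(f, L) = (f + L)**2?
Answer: 3200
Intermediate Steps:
z(f, L) = 2 - (L + f)**2 (z(f, L) = 2 - (f + L)**2 = 2 - (L + f)**2)
F = 64 (F = 8*(-2*(-4)) = 8*8 = 64)
z(-2, -8)*(-32) + F = (2 - (-8 - 2)**2)*(-32) + 64 = (2 - 1*(-10)**2)*(-32) + 64 = (2 - 1*100)*(-32) + 64 = (2 - 100)*(-32) + 64 = -98*(-32) + 64 = 3136 + 64 = 3200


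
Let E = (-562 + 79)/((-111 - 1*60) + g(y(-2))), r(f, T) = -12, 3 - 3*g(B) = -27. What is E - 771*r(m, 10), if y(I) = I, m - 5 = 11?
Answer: 9255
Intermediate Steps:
m = 16 (m = 5 + 11 = 16)
g(B) = 10 (g(B) = 1 - ⅓*(-27) = 1 + 9 = 10)
E = 3 (E = (-562 + 79)/((-111 - 1*60) + 10) = -483/((-111 - 60) + 10) = -483/(-171 + 10) = -483/(-161) = -483*(-1/161) = 3)
E - 771*r(m, 10) = 3 - 771*(-12) = 3 + 9252 = 9255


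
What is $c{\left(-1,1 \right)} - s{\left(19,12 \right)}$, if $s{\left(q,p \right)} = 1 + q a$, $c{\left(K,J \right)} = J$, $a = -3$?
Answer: $57$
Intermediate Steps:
$s{\left(q,p \right)} = 1 - 3 q$ ($s{\left(q,p \right)} = 1 + q \left(-3\right) = 1 - 3 q$)
$c{\left(-1,1 \right)} - s{\left(19,12 \right)} = 1 - \left(1 - 57\right) = 1 - -56 = 1 + 56 = 57$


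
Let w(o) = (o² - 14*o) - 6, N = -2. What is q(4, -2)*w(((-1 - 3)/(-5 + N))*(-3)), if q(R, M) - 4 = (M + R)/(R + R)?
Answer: 8721/98 ≈ 88.990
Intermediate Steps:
q(R, M) = 4 + (M + R)/(2*R) (q(R, M) = 4 + (M + R)/(R + R) = 4 + (M + R)/((2*R)) = 4 + (M + R)*(1/(2*R)) = 4 + (M + R)/(2*R))
w(o) = -6 + o² - 14*o
q(4, -2)*w(((-1 - 3)/(-5 + N))*(-3)) = ((½)*(-2 + 9*4)/4)*(-6 + (((-1 - 3)/(-5 - 2))*(-3))² - 14*(-1 - 3)/(-5 - 2)*(-3)) = ((½)*(¼)*(-2 + 36))*(-6 + (-4/(-7)*(-3))² - 14*(-4/(-7))*(-3)) = ((½)*(¼)*34)*(-6 + (-4*(-⅐)*(-3))² - 14*(-4*(-⅐))*(-3)) = 17*(-6 + ((4/7)*(-3))² - 8*(-3))/4 = 17*(-6 + (-12/7)² - 14*(-12/7))/4 = 17*(-6 + 144/49 + 24)/4 = (17/4)*(1026/49) = 8721/98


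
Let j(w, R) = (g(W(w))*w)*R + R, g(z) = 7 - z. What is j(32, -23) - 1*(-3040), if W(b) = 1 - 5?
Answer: -5079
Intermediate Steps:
W(b) = -4
j(w, R) = R + 11*R*w (j(w, R) = ((7 - 1*(-4))*w)*R + R = ((7 + 4)*w)*R + R = (11*w)*R + R = 11*R*w + R = R + 11*R*w)
j(32, -23) - 1*(-3040) = -23*(1 + 11*32) - 1*(-3040) = -23*(1 + 352) + 3040 = -23*353 + 3040 = -8119 + 3040 = -5079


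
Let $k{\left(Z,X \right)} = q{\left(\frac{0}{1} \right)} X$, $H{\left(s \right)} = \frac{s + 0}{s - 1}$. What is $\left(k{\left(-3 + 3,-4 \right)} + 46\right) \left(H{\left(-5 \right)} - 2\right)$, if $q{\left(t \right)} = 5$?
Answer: $- \frac{91}{3} \approx -30.333$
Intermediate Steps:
$H{\left(s \right)} = \frac{s}{-1 + s}$
$k{\left(Z,X \right)} = 5 X$
$\left(k{\left(-3 + 3,-4 \right)} + 46\right) \left(H{\left(-5 \right)} - 2\right) = \left(5 \left(-4\right) + 46\right) \left(- \frac{5}{-1 - 5} - 2\right) = \left(-20 + 46\right) \left(- \frac{5}{-6} - 2\right) = 26 \left(\left(-5\right) \left(- \frac{1}{6}\right) - 2\right) = 26 \left(\frac{5}{6} - 2\right) = 26 \left(- \frac{7}{6}\right) = - \frac{91}{3}$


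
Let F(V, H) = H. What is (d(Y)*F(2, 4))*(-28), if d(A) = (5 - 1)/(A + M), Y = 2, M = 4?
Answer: -224/3 ≈ -74.667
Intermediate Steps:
d(A) = 4/(4 + A) (d(A) = (5 - 1)/(A + 4) = 4/(4 + A))
(d(Y)*F(2, 4))*(-28) = ((4/(4 + 2))*4)*(-28) = ((4/6)*4)*(-28) = ((4*(⅙))*4)*(-28) = ((⅔)*4)*(-28) = (8/3)*(-28) = -224/3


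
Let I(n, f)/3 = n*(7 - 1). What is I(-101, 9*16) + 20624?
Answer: 18806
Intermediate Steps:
I(n, f) = 18*n (I(n, f) = 3*(n*(7 - 1)) = 3*(n*6) = 3*(6*n) = 18*n)
I(-101, 9*16) + 20624 = 18*(-101) + 20624 = -1818 + 20624 = 18806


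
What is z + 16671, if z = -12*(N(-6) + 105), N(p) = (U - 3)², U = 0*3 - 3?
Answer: 14979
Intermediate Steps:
U = -3 (U = 0 - 3 = -3)
N(p) = 36 (N(p) = (-3 - 3)² = (-6)² = 36)
z = -1692 (z = -12*(36 + 105) = -12*141 = -1692)
z + 16671 = -1692 + 16671 = 14979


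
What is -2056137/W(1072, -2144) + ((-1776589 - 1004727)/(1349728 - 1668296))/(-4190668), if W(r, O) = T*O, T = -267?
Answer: -28593444252725361/7960680869777312 ≈ -3.5918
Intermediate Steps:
W(r, O) = -267*O
-2056137/W(1072, -2144) + ((-1776589 - 1004727)/(1349728 - 1668296))/(-4190668) = -2056137/((-267*(-2144))) + ((-1776589 - 1004727)/(1349728 - 1668296))/(-4190668) = -2056137/572448 - 2781316/(-318568)*(-1/4190668) = -2056137*1/572448 - 2781316*(-1/318568)*(-1/4190668) = -685379/190816 + (695329/79642)*(-1/4190668) = -685379/190816 - 695329/333753180856 = -28593444252725361/7960680869777312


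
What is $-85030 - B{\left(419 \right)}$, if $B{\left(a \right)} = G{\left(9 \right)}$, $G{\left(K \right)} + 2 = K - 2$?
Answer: $-85035$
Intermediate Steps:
$G{\left(K \right)} = -4 + K$ ($G{\left(K \right)} = -2 + \left(K - 2\right) = -2 + \left(-2 + K\right) = -4 + K$)
$B{\left(a \right)} = 5$ ($B{\left(a \right)} = -4 + 9 = 5$)
$-85030 - B{\left(419 \right)} = -85030 - 5 = -85035$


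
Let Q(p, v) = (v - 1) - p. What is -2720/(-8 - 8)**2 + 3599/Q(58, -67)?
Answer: -19751/504 ≈ -39.188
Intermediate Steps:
Q(p, v) = -1 + v - p (Q(p, v) = (-1 + v) - p = -1 + v - p)
-2720/(-8 - 8)**2 + 3599/Q(58, -67) = -2720/(-8 - 8)**2 + 3599/(-1 - 67 - 1*58) = -2720/((-16)**2) + 3599/(-1 - 67 - 58) = -2720/256 + 3599/(-126) = -2720*1/256 + 3599*(-1/126) = -85/8 - 3599/126 = -19751/504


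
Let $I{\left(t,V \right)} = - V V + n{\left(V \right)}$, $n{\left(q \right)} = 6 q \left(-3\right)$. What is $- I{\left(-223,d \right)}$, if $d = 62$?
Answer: $4960$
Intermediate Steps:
$n{\left(q \right)} = - 18 q$
$I{\left(t,V \right)} = - V^{2} - 18 V$ ($I{\left(t,V \right)} = - V V - 18 V = - V^{2} - 18 V$)
$- I{\left(-223,d \right)} = - 62 \left(-18 - 62\right) = - 62 \left(-80\right) = \left(-1\right) \left(-4960\right) = 4960$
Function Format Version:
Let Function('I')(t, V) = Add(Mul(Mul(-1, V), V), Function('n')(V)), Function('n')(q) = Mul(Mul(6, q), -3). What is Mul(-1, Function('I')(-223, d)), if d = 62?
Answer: 4960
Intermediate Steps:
Function('n')(q) = Mul(-18, q)
Function('I')(t, V) = Add(Mul(-1, Pow(V, 2)), Mul(-18, V)) (Function('I')(t, V) = Add(Mul(Mul(-1, V), V), Mul(-18, V)) = Add(Mul(-1, Pow(V, 2)), Mul(-18, V)))
Mul(-1, Function('I')(-223, d)) = Mul(-1, Mul(62, Add(-18, Mul(-1, 62)))) = Mul(-1, Mul(62, Add(-18, -62))) = Mul(-1, Mul(62, -80)) = Mul(-1, -4960) = 4960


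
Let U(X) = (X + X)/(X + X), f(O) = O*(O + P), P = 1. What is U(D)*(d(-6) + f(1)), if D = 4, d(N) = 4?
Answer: 6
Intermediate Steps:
f(O) = O*(1 + O) (f(O) = O*(O + 1) = O*(1 + O))
U(X) = 1 (U(X) = (2*X)/((2*X)) = (2*X)*(1/(2*X)) = 1)
U(D)*(d(-6) + f(1)) = 1*(4 + 1*(1 + 1)) = 1*(4 + 1*2) = 1*(4 + 2) = 1*6 = 6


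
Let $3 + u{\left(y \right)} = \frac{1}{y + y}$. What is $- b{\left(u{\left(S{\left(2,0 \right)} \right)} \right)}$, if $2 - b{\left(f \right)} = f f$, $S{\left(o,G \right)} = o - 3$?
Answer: $\frac{41}{4} \approx 10.25$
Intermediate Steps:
$S{\left(o,G \right)} = -3 + o$
$u{\left(y \right)} = -3 + \frac{1}{2 y}$ ($u{\left(y \right)} = -3 + \frac{1}{y + y} = -3 + \frac{1}{2 y}$)
$b{\left(f \right)} = 2 - f^{2}$ ($b{\left(f \right)} = 2 - f f = 2 - f^{2}$)
$- b{\left(u{\left(S{\left(2,0 \right)} \right)} \right)} = - (2 - \left(-3 + \frac{1}{2 \left(-3 + 2\right)}\right)^{2}) = - (2 - \left(-3 + \frac{1}{2 \left(-1\right)}\right)^{2}) = - (2 - \left(-3 + \frac{1}{2} \left(-1\right)\right)^{2}) = - (2 - \left(-3 - \frac{1}{2}\right)^{2}) = - (2 - \left(- \frac{7}{2}\right)^{2}) = - (2 - \frac{49}{4}) = \left(-1\right) \left(- \frac{41}{4}\right) = \frac{41}{4}$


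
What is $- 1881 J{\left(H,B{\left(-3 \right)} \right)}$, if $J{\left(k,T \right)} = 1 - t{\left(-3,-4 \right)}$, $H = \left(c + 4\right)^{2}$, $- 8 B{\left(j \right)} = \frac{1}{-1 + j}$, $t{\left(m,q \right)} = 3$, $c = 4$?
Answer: $3762$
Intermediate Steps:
$B{\left(j \right)} = - \frac{1}{8 \left(-1 + j\right)}$
$H = 64$ ($H = \left(4 + 4\right)^{2} = 8^{2} = 64$)
$J{\left(k,T \right)} = -2$ ($J{\left(k,T \right)} = 1 - 3 = -2$)
$- 1881 J{\left(H,B{\left(-3 \right)} \right)} = \left(-1881\right) \left(-2\right) = 3762$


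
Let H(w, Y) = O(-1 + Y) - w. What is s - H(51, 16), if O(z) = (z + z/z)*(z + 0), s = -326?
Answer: -515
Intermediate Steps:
O(z) = z*(1 + z) (O(z) = (z + 1)*z = (1 + z)*z = z*(1 + z))
H(w, Y) = -w + Y*(-1 + Y) (H(w, Y) = (-1 + Y)*(1 + (-1 + Y)) - w = (-1 + Y)*Y - w = Y*(-1 + Y) - w = -w + Y*(-1 + Y))
s - H(51, 16) = -326 - (-1*51 + 16*(-1 + 16)) = -326 - (-51 + 16*15) = -326 - (-51 + 240) = -326 - 1*189 = -326 - 189 = -515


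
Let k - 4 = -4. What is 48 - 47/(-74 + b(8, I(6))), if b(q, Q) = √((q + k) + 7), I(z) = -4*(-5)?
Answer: 265606/5461 + 47*√15/5461 ≈ 48.670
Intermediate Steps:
k = 0 (k = 4 - 4 = 0)
I(z) = 20
b(q, Q) = √(7 + q) (b(q, Q) = √((q + 0) + 7) = √(q + 7) = √(7 + q))
48 - 47/(-74 + b(8, I(6))) = 48 - 47/(-74 + √(7 + 8)) = 48 - 47/(-74 + √15)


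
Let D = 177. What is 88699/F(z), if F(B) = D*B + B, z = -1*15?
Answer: -88699/2670 ≈ -33.221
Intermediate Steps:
z = -15
F(B) = 178*B (F(B) = 177*B + B = 178*B)
88699/F(z) = 88699/((178*(-15))) = 88699/(-2670) = 88699*(-1/2670) = -88699/2670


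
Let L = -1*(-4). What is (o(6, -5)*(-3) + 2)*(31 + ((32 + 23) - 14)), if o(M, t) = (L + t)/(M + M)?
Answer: 162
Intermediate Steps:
L = 4
o(M, t) = (4 + t)/(2*M) (o(M, t) = (4 + t)/(M + M) = (4 + t)/((2*M)) = (4 + t)*(1/(2*M)) = (4 + t)/(2*M))
(o(6, -5)*(-3) + 2)*(31 + ((32 + 23) - 14)) = (((½)*(4 - 5)/6)*(-3) + 2)*(31 + ((32 + 23) - 14)) = (((½)*(⅙)*(-1))*(-3) + 2)*(31 + (55 - 14)) = (-1/12*(-3) + 2)*(31 + 41) = (¼ + 2)*72 = (9/4)*72 = 162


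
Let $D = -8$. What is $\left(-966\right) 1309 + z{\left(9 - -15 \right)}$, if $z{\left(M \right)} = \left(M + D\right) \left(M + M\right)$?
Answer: $-1263726$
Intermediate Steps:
$z{\left(M \right)} = 2 M \left(-8 + M\right)$ ($z{\left(M \right)} = \left(M - 8\right) \left(M + M\right) = \left(-8 + M\right) 2 M = 2 M \left(-8 + M\right)$)
$\left(-966\right) 1309 + z{\left(9 - -15 \right)} = \left(-966\right) 1309 + 2 \left(9 - -15\right) \left(-8 + \left(9 - -15\right)\right) = -1264494 + 2 \left(9 + 15\right) \left(-8 + \left(9 + 15\right)\right) = -1264494 + 2 \cdot 24 \left(-8 + 24\right) = -1264494 + 2 \cdot 24 \cdot 16 = -1264494 + 768 = -1263726$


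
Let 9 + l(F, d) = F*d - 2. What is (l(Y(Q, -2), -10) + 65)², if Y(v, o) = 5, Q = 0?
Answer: 16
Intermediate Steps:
l(F, d) = -11 + F*d (l(F, d) = -9 + (F*d - 2) = -9 + (-2 + F*d) = -11 + F*d)
(l(Y(Q, -2), -10) + 65)² = ((-11 + 5*(-10)) + 65)² = ((-11 - 50) + 65)² = (-61 + 65)² = 4² = 16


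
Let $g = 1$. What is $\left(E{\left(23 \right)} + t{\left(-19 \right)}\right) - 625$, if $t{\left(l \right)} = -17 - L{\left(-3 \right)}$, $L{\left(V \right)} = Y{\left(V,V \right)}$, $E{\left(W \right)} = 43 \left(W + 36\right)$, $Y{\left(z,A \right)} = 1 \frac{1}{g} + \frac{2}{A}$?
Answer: $\frac{5684}{3} \approx 1894.7$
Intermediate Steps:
$Y{\left(z,A \right)} = 1 + \frac{2}{A}$ ($Y{\left(z,A \right)} = 1 \cdot 1^{-1} + \frac{2}{A} = 1 \cdot 1 + \frac{2}{A} = 1 + \frac{2}{A}$)
$E{\left(W \right)} = 1548 + 43 W$ ($E{\left(W \right)} = 43 \left(36 + W\right) = 1548 + 43 W$)
$L{\left(V \right)} = \frac{2 + V}{V}$
$t{\left(l \right)} = - \frac{52}{3}$ ($t{\left(l \right)} = -17 - \frac{2 - 3}{-3} = -17 - \left(- \frac{1}{3}\right) \left(-1\right) = -17 - \frac{1}{3} = - \frac{52}{3}$)
$\left(E{\left(23 \right)} + t{\left(-19 \right)}\right) - 625 = \left(\left(1548 + 43 \cdot 23\right) - \frac{52}{3}\right) - 625 = \left(\left(1548 + 989\right) - \frac{52}{3}\right) - 625 = \left(2537 - \frac{52}{3}\right) - 625 = \frac{7559}{3} - 625 = \frac{5684}{3}$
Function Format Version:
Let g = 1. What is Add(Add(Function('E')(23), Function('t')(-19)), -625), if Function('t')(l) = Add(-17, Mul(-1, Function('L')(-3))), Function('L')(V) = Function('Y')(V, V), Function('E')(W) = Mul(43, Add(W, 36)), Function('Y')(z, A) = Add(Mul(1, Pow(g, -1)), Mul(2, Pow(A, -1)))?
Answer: Rational(5684, 3) ≈ 1894.7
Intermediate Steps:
Function('Y')(z, A) = Add(1, Mul(2, Pow(A, -1))) (Function('Y')(z, A) = Add(Mul(1, Pow(1, -1)), Mul(2, Pow(A, -1))) = Add(Mul(1, 1), Mul(2, Pow(A, -1))) = Add(1, Mul(2, Pow(A, -1))))
Function('E')(W) = Add(1548, Mul(43, W)) (Function('E')(W) = Mul(43, Add(36, W)) = Add(1548, Mul(43, W)))
Function('L')(V) = Mul(Pow(V, -1), Add(2, V))
Function('t')(l) = Rational(-52, 3) (Function('t')(l) = Add(-17, Mul(-1, Mul(Pow(-3, -1), Add(2, -3)))) = Add(-17, Mul(-1, Mul(Rational(-1, 3), -1))) = Add(-17, Mul(-1, Rational(1, 3))) = Add(-17, Rational(-1, 3)) = Rational(-52, 3))
Add(Add(Function('E')(23), Function('t')(-19)), -625) = Add(Add(Add(1548, Mul(43, 23)), Rational(-52, 3)), -625) = Add(Add(Add(1548, 989), Rational(-52, 3)), -625) = Add(Add(2537, Rational(-52, 3)), -625) = Add(Rational(7559, 3), -625) = Rational(5684, 3)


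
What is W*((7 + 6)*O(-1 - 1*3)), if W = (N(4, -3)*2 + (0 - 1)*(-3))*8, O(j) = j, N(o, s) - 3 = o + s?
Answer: -4576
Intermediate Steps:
N(o, s) = 3 + o + s (N(o, s) = 3 + (o + s) = 3 + o + s)
W = 88 (W = ((3 + 4 - 3)*2 + (0 - 1)*(-3))*8 = (4*2 - 1*(-3))*8 = (8 + 3)*8 = 11*8 = 88)
W*((7 + 6)*O(-1 - 1*3)) = 88*((7 + 6)*(-1 - 1*3)) = 88*(13*(-1 - 3)) = 88*(13*(-4)) = 88*(-52) = -4576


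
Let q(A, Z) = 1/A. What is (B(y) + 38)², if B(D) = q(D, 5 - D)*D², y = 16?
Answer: 2916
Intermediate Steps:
B(D) = D (B(D) = D²/D = D)
(B(y) + 38)² = (16 + 38)² = 54² = 2916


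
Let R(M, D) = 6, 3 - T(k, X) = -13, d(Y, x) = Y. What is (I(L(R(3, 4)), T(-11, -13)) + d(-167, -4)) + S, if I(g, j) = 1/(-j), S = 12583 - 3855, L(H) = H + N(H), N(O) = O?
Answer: 136975/16 ≈ 8560.9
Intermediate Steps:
T(k, X) = 16 (T(k, X) = 3 - 1*(-13) = 3 + 13 = 16)
L(H) = 2*H (L(H) = H + H = 2*H)
S = 8728
I(g, j) = -1/j
(I(L(R(3, 4)), T(-11, -13)) + d(-167, -4)) + S = (-1/16 - 167) + 8728 = -2673/16 + 8728 = 136975/16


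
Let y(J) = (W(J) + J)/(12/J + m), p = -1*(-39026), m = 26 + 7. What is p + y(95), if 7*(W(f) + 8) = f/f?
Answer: 859761704/22029 ≈ 39029.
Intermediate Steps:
W(f) = -55/7 (W(f) = -8 + (f/f)/7 = -8 + (⅐)*1 = -8 + ⅐ = -55/7)
m = 33
p = 39026
y(J) = (-55/7 + J)/(33 + 12/J) (y(J) = (-55/7 + J)/(12/J + 33) = (-55/7 + J)/(33 + 12/J))
p + y(95) = 39026 + (1/21)*95*(-55 + 7*95)/(4 + 11*95) = 39026 + (1/21)*95*(-55 + 665)/(4 + 1045) = 39026 + (1/21)*95*610/1049 = 39026 + (1/21)*95*(1/1049)*610 = 39026 + 57950/22029 = 859761704/22029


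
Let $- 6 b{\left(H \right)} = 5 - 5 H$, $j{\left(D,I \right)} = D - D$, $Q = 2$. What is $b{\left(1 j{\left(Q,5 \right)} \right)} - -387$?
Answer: $\frac{2317}{6} \approx 386.17$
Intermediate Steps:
$j{\left(D,I \right)} = 0$
$b{\left(H \right)} = - \frac{5}{6} + \frac{5 H}{6}$ ($b{\left(H \right)} = - \frac{5 - 5 H}{6} = - \frac{5}{6} + \frac{5 H}{6}$)
$b{\left(1 j{\left(Q,5 \right)} \right)} - -387 = \left(- \frac{5}{6} + \frac{5 \cdot 1 \cdot 0}{6}\right) - -387 = \left(- \frac{5}{6} + \frac{5}{6} \cdot 0\right) + 387 = \left(- \frac{5}{6} + 0\right) + 387 = - \frac{5}{6} + 387 = \frac{2317}{6}$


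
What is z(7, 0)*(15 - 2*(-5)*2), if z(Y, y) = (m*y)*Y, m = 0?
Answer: 0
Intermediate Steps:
z(Y, y) = 0 (z(Y, y) = (0*y)*Y = 0*Y = 0)
z(7, 0)*(15 - 2*(-5)*2) = 0*(15 - 2*(-5)*2) = 0*(15 + 10*2) = 0*(15 + 20) = 0*35 = 0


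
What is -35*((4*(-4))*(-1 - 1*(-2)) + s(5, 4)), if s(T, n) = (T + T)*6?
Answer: -1540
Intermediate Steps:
s(T, n) = 12*T (s(T, n) = (2*T)*6 = 12*T)
-35*((4*(-4))*(-1 - 1*(-2)) + s(5, 4)) = -35*((4*(-4))*(-1 - 1*(-2)) + 12*5) = -35*(-16*(-1 + 2) + 60) = -35*(-16*1 + 60) = -35*(-16 + 60) = -35*44 = -1540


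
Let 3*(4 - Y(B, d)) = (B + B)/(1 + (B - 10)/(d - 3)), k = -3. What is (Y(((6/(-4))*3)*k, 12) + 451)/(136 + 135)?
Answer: 11213/6775 ≈ 1.6551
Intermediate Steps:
Y(B, d) = 4 - 2*B/(3*(1 + (-10 + B)/(-3 + d))) (Y(B, d) = 4 - (B + B)/(3*(1 + (B - 10)/(d - 3))) = 4 - 2*B/(3*(1 + (-10 + B)/(-3 + d))))
(Y(((6/(-4))*3)*k, 12) + 451)/(136 + 135) = ((-52 + 4*12 + 6*(((6/(-4))*3)*(-3)) - 2/3*((6/(-4))*3)*(-3)*12)/(-13 + ((6/(-4))*3)*(-3) + 12) + 451)/(136 + 135) = ((-52 + 48 + 6*(((6*(-1/4))*3)*(-3)) - 2/3*((6*(-1/4))*3)*(-3)*12)/(-13 + ((6*(-1/4))*3)*(-3) + 12) + 451)/271 = ((-52 + 48 + 6*(-3/2*3*(-3)) - 2/3*-3/2*3*(-3)*12)/(-13 - 3/2*3*(-3) + 12) + 451)*(1/271) = ((-52 + 48 + 6*(-9/2*(-3)) - 2/3*(-9/2*(-3))*12)/(-13 - 9/2*(-3) + 12) + 451)*(1/271) = ((-52 + 48 + 6*(27/2) - 2/3*27/2*12)/(-13 + 27/2 + 12) + 451)*(1/271) = ((-52 + 48 + 81 - 108)/(25/2) + 451)*(1/271) = ((2/25)*(-31) + 451)*(1/271) = (-62/25 + 451)*(1/271) = (11213/25)*(1/271) = 11213/6775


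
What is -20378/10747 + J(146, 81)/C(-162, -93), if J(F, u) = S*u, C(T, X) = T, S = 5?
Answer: -94491/21494 ≈ -4.3962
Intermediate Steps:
J(F, u) = 5*u
-20378/10747 + J(146, 81)/C(-162, -93) = -20378/10747 + (5*81)/(-162) = -20378*1/10747 + 405*(-1/162) = -20378/10747 - 5/2 = -94491/21494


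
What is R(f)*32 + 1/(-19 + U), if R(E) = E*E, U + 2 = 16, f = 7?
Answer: 7839/5 ≈ 1567.8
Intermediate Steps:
U = 14 (U = -2 + 16 = 14)
R(E) = E²
R(f)*32 + 1/(-19 + U) = 7²*32 + 1/(-19 + 14) = 49*32 + 1/(-5) = 1568 - ⅕ = 7839/5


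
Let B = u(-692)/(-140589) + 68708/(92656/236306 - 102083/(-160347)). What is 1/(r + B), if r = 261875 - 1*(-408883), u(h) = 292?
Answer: 2740075183555335/2020932885934637935642 ≈ 1.3558e-6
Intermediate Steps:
r = 670758 (r = 261875 + 408883 = 670758)
B = 183005535963428541712/2740075183555335 (B = 292/(-140589) + 68708/(92656/236306 - 102083/(-160347)) = 292*(-1/140589) + 68708/(92656*(1/236306) - 102083*(-1/160347)) = -292/140589 + 68708/(46328/118153 + 102083/160347) = -292/140589 + 68708/(19489968515/18945479091) = -292/140589 + 68708*(18945479091/19489968515) = -292/140589 + 1301705977384428/19489968515 = 183005535963428541712/2740075183555335 ≈ 66789.)
1/(r + B) = 1/(670758 + 183005535963428541712/2740075183555335) = 1/(2020932885934637935642/2740075183555335) = 2740075183555335/2020932885934637935642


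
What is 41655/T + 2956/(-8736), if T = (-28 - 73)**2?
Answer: 83435981/22278984 ≈ 3.7451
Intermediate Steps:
T = 10201 (T = (-101)**2 = 10201)
41655/T + 2956/(-8736) = 41655/10201 + 2956/(-8736) = 41655*(1/10201) + 2956*(-1/8736) = 41655/10201 - 739/2184 = 83435981/22278984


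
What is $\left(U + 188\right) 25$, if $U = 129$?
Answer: $7925$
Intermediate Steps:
$\left(U + 188\right) 25 = \left(129 + 188\right) 25 = 317 \cdot 25 = 7925$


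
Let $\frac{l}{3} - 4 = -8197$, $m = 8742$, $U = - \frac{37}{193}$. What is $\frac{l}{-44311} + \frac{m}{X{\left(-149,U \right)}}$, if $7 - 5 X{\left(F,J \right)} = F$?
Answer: $\frac{323444689}{1152086} \approx 280.75$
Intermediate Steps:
$U = - \frac{37}{193}$ ($U = \left(-37\right) \frac{1}{193} = - \frac{37}{193} \approx -0.19171$)
$X{\left(F,J \right)} = \frac{7}{5} - \frac{F}{5}$
$l = -24579$ ($l = 12 + 3 \left(-8197\right) = 12 - 24591 = -24579$)
$\frac{l}{-44311} + \frac{m}{X{\left(-149,U \right)}} = - \frac{24579}{-44311} + \frac{8742}{\frac{7}{5} - - \frac{149}{5}} = \left(-24579\right) \left(- \frac{1}{44311}\right) + \frac{8742}{\frac{7}{5} + \frac{149}{5}} = \frac{24579}{44311} + \frac{8742}{\frac{156}{5}} = \frac{24579}{44311} + 8742 \cdot \frac{5}{156} = \frac{24579}{44311} + \frac{7285}{26} = \frac{323444689}{1152086}$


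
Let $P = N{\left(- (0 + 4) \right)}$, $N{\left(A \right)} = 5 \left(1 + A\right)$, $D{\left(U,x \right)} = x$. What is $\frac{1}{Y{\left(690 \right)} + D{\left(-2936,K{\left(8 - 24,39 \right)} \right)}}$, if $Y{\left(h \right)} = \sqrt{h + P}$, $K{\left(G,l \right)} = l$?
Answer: $\frac{13}{282} - \frac{5 \sqrt{3}}{282} \approx 0.015389$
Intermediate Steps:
$N{\left(A \right)} = 5 + 5 A$
$P = -15$ ($P = 5 + 5 \left(- (0 + 4)\right) = 5 + 5 \left(\left(-1\right) 4\right) = 5 + 5 \left(-4\right) = 5 - 20 = -15$)
$Y{\left(h \right)} = \sqrt{-15 + h}$ ($Y{\left(h \right)} = \sqrt{h - 15} = \sqrt{-15 + h}$)
$\frac{1}{Y{\left(690 \right)} + D{\left(-2936,K{\left(8 - 24,39 \right)} \right)}} = \frac{1}{\sqrt{-15 + 690} + 39} = \frac{1}{\sqrt{675} + 39} = \frac{1}{15 \sqrt{3} + 39} = \frac{1}{39 + 15 \sqrt{3}}$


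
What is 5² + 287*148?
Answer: 42501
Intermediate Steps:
5² + 287*148 = 25 + 42476 = 42501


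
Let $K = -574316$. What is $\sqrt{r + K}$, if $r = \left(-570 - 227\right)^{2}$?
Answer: $\sqrt{60893} \approx 246.77$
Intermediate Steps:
$r = 635209$ ($r = \left(-797\right)^{2} = 635209$)
$\sqrt{r + K} = \sqrt{635209 - 574316} = \sqrt{60893}$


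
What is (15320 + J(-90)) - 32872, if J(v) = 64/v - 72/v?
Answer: -789836/45 ≈ -17552.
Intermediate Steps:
J(v) = -8/v
(15320 + J(-90)) - 32872 = (15320 - 8/(-90)) - 32872 = (15320 - 8*(-1/90)) - 32872 = (15320 + 4/45) - 32872 = 689404/45 - 32872 = -789836/45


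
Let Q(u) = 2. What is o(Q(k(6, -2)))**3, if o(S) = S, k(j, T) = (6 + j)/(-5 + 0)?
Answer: 8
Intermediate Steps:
k(j, T) = -6/5 - j/5 (k(j, T) = (6 + j)/(-5) = (6 + j)*(-1/5) = -6/5 - j/5)
o(Q(k(6, -2)))**3 = 2**3 = 8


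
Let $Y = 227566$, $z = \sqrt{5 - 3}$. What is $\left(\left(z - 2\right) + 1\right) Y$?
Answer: $-227566 + 227566 \sqrt{2} \approx 94261.0$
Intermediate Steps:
$z = \sqrt{2} \approx 1.4142$
$\left(\left(z - 2\right) + 1\right) Y = \left(\left(\sqrt{2} - 2\right) + 1\right) 227566 = \left(\left(-2 + \sqrt{2}\right) + 1\right) 227566 = \left(-1 + \sqrt{2}\right) 227566 = -227566 + 227566 \sqrt{2}$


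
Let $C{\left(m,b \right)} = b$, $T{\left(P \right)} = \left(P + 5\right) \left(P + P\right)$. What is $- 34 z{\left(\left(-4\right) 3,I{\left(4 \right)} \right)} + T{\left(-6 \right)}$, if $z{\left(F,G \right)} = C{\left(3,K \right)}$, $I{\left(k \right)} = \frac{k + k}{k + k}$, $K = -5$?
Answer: $182$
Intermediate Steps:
$I{\left(k \right)} = 1$ ($I{\left(k \right)} = \frac{2 k}{2 k} = 2 k \frac{1}{2 k} = 1$)
$T{\left(P \right)} = 2 P \left(5 + P\right)$ ($T{\left(P \right)} = \left(5 + P\right) 2 P = 2 P \left(5 + P\right)$)
$z{\left(F,G \right)} = -5$
$- 34 z{\left(\left(-4\right) 3,I{\left(4 \right)} \right)} + T{\left(-6 \right)} = \left(-34\right) \left(-5\right) + 2 \left(-6\right) \left(5 - 6\right) = 170 + 2 \left(-6\right) \left(-1\right) = 170 + 12 = 182$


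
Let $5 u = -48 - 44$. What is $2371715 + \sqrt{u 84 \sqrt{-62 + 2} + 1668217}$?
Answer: $2371715 + \frac{\sqrt{41705425 - 77280 i \sqrt{15}}}{5} \approx 2.373 \cdot 10^{6} - 4.6346 i$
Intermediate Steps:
$u = - \frac{92}{5}$ ($u = \frac{-48 - 44}{5} = \frac{1}{5} \left(-92\right) = - \frac{92}{5} \approx -18.4$)
$2371715 + \sqrt{u 84 \sqrt{-62 + 2} + 1668217} = 2371715 + \sqrt{\left(- \frac{92}{5}\right) 84 \sqrt{-62 + 2} + 1668217} = 2371715 + \sqrt{- \frac{7728 \sqrt{-60}}{5} + 1668217} = 2371715 + \sqrt{- \frac{7728 \cdot 2 i \sqrt{15}}{5} + 1668217} = 2371715 + \sqrt{- \frac{15456 i \sqrt{15}}{5} + 1668217} = 2371715 + \sqrt{1668217 - \frac{15456 i \sqrt{15}}{5}}$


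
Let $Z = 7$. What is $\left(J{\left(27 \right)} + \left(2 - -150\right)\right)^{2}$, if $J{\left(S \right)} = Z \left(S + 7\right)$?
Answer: $152100$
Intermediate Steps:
$J{\left(S \right)} = 49 + 7 S$ ($J{\left(S \right)} = 7 \left(S + 7\right) = 7 \left(7 + S\right) = 49 + 7 S$)
$\left(J{\left(27 \right)} + \left(2 - -150\right)\right)^{2} = \left(\left(49 + 7 \cdot 27\right) + \left(2 - -150\right)\right)^{2} = \left(\left(49 + 189\right) + \left(2 + 150\right)\right)^{2} = \left(238 + 152\right)^{2} = 390^{2} = 152100$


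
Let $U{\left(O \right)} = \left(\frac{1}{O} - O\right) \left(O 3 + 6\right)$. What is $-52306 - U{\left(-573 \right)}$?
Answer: $\frac{177484842}{191} \approx 9.2924 \cdot 10^{5}$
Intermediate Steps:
$U{\left(O \right)} = \left(6 + 3 O\right) \left(\frac{1}{O} - O\right)$ ($U{\left(O \right)} = \left(\frac{1}{O} - O\right) \left(3 O + 6\right) = \left(\frac{1}{O} - O\right) \left(6 + 3 O\right) = \left(6 + 3 O\right) \left(\frac{1}{O} - O\right)$)
$-52306 - U{\left(-573 \right)} = -52306 - \left(3 - -3438 - 3 \left(-573\right)^{2} + \frac{6}{-573}\right) = -52306 - \left(3 + 3438 - 984987 + 6 \left(- \frac{1}{573}\right)\right) = -52306 - \left(3 + 3438 - 984987 - \frac{2}{191}\right) = -52306 - - \frac{187475288}{191} = -52306 + \frac{187475288}{191} = \frac{177484842}{191}$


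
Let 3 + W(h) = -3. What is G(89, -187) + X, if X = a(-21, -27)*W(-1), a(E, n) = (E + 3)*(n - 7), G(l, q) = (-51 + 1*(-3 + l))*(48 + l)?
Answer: 1123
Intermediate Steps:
G(l, q) = (-54 + l)*(48 + l) (G(l, q) = (-51 + (-3 + l))*(48 + l) = (-54 + l)*(48 + l))
W(h) = -6 (W(h) = -3 - 3 = -6)
a(E, n) = (-7 + n)*(3 + E) (a(E, n) = (3 + E)*(-7 + n) = (-7 + n)*(3 + E))
X = -3672 (X = (-21 - 7*(-21) + 3*(-27) - 21*(-27))*(-6) = (-21 + 147 - 81 + 567)*(-6) = 612*(-6) = -3672)
G(89, -187) + X = (-2592 + 89² - 6*89) - 3672 = (-2592 + 7921 - 534) - 3672 = 4795 - 3672 = 1123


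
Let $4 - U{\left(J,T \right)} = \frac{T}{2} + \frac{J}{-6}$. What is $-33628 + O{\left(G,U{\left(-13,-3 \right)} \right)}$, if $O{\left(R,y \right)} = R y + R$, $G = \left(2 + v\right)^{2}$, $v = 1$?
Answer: $-33589$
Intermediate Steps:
$U{\left(J,T \right)} = 4 - \frac{T}{2} + \frac{J}{6}$ ($U{\left(J,T \right)} = 4 - \left(\frac{T}{2} + \frac{J}{-6}\right) = 4 - \left(T \frac{1}{2} + J \left(- \frac{1}{6}\right)\right) = 4 - \left(\frac{T}{2} - \frac{J}{6}\right) = 4 + \left(- \frac{T}{2} + \frac{J}{6}\right) = 4 - \frac{T}{2} + \frac{J}{6}$)
$G = 9$ ($G = \left(2 + 1\right)^{2} = 3^{2} = 9$)
$O{\left(R,y \right)} = R + R y$
$-33628 + O{\left(G,U{\left(-13,-3 \right)} \right)} = -33628 + 9 \left(1 + \left(4 - - \frac{3}{2} + \frac{1}{6} \left(-13\right)\right)\right) = -33628 + 9 \left(1 + \left(4 + \frac{3}{2} - \frac{13}{6}\right)\right) = -33628 + 9 \left(1 + \frac{10}{3}\right) = -33628 + 9 \cdot \frac{13}{3} = -33628 + 39 = -33589$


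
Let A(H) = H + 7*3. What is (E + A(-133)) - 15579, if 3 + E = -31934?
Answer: -47628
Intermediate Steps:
E = -31937 (E = -3 - 31934 = -31937)
A(H) = 21 + H (A(H) = H + 21 = 21 + H)
(E + A(-133)) - 15579 = (-31937 + (21 - 133)) - 15579 = (-31937 - 112) - 15579 = -32049 - 15579 = -47628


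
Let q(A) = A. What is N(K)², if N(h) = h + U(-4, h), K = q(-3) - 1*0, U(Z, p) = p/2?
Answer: 81/4 ≈ 20.250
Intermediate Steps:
U(Z, p) = p/2 (U(Z, p) = p*(½) = p/2)
K = -3 (K = -3 - 1*0 = -3 + 0 = -3)
N(h) = 3*h/2 (N(h) = h + h/2 = 3*h/2)
N(K)² = ((3/2)*(-3))² = (-9/2)² = 81/4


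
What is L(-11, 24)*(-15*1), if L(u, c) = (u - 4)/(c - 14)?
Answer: 45/2 ≈ 22.500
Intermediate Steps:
L(u, c) = (-4 + u)/(-14 + c)
L(-11, 24)*(-15*1) = ((-4 - 11)/(-14 + 24))*(-15*1) = (-15/10)*(-15) = ((⅒)*(-15))*(-15) = -3/2*(-15) = 45/2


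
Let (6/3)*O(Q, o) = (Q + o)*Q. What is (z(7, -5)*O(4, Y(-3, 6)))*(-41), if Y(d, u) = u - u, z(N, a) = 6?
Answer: -1968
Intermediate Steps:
Y(d, u) = 0
O(Q, o) = Q*(Q + o)/2 (O(Q, o) = ((Q + o)*Q)/2 = (Q*(Q + o))/2 = Q*(Q + o)/2)
(z(7, -5)*O(4, Y(-3, 6)))*(-41) = (6*((1/2)*4*(4 + 0)))*(-41) = (6*((1/2)*4*4))*(-41) = (6*8)*(-41) = 48*(-41) = -1968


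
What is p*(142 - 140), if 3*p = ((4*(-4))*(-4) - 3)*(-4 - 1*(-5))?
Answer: 122/3 ≈ 40.667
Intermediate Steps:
p = 61/3 (p = (((4*(-4))*(-4) - 3)*(-4 - 1*(-5)))/3 = ((-16*(-4) - 3)*(-4 + 5))/3 = ((64 - 3)*1)/3 = (61*1)/3 = (⅓)*61 = 61/3 ≈ 20.333)
p*(142 - 140) = 61*(142 - 140)/3 = (61/3)*2 = 122/3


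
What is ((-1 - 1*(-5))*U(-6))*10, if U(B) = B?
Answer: -240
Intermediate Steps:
((-1 - 1*(-5))*U(-6))*10 = ((-1 - 1*(-5))*(-6))*10 = ((-1 + 5)*(-6))*10 = (4*(-6))*10 = -24*10 = -240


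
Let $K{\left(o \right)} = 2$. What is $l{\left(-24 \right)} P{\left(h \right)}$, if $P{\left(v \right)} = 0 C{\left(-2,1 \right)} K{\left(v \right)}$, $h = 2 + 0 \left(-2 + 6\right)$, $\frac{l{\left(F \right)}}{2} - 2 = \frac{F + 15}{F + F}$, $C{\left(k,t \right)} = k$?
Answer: $0$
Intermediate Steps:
$l{\left(F \right)} = 4 + \frac{15 + F}{F}$ ($l{\left(F \right)} = 4 + 2 \frac{F + 15}{F + F} = 4 + 2 \frac{15 + F}{2 F} = 4 + \frac{15 + F}{F}$)
$h = 2$ ($h = 2 + 0 \cdot 4 = 2 + 0 = 2$)
$P{\left(v \right)} = 0$ ($P{\left(v \right)} = 0 \left(-2\right) 2 = 0 \cdot 2 = 0$)
$l{\left(-24 \right)} P{\left(h \right)} = \left(5 + \frac{15}{-24}\right) 0 = \left(5 + 15 \left(- \frac{1}{24}\right)\right) 0 = \left(5 - \frac{5}{8}\right) 0 = \frac{35}{8} \cdot 0 = 0$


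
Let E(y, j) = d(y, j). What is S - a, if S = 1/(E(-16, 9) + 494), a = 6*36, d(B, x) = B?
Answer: -103247/478 ≈ -216.00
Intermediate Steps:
E(y, j) = y
a = 216
S = 1/478 (S = 1/(-16 + 494) = 1/478 ≈ 0.0020920)
S - a = 1/478 - 1*216 = 1/478 - 216 = -103247/478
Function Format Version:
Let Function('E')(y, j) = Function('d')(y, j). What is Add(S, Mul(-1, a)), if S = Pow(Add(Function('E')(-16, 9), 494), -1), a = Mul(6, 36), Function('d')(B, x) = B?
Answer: Rational(-103247, 478) ≈ -216.00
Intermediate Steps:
Function('E')(y, j) = y
a = 216
S = Rational(1, 478) (S = Pow(Add(-16, 494), -1) = Pow(478, -1) = Rational(1, 478) ≈ 0.0020920)
Add(S, Mul(-1, a)) = Add(Rational(1, 478), Mul(-1, 216)) = Add(Rational(1, 478), -216) = Rational(-103247, 478)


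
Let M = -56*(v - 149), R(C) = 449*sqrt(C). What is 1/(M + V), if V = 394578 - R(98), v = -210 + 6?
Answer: 207173/85831425409 + 3143*sqrt(2)/171662850818 ≈ 2.4396e-6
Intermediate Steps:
v = -204
M = 19768 (M = -56*(-204 - 149) = -56*(-353) = 19768)
V = 394578 - 3143*sqrt(2) (V = 394578 - 449*sqrt(98) = 394578 - 449*7*sqrt(2) = 394578 - 3143*sqrt(2) ≈ 3.9013e+5)
1/(M + V) = 1/(19768 + (394578 - 3143*sqrt(2))) = 1/(414346 - 3143*sqrt(2))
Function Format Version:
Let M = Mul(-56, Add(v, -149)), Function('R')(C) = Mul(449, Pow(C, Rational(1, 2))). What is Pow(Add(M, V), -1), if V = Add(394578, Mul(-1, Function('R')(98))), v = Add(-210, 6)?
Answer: Add(Rational(207173, 85831425409), Mul(Rational(3143, 171662850818), Pow(2, Rational(1, 2)))) ≈ 2.4396e-6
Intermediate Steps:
v = -204
M = 19768 (M = Mul(-56, Add(-204, -149)) = Mul(-56, -353) = 19768)
V = Add(394578, Mul(-3143, Pow(2, Rational(1, 2)))) (V = Add(394578, Mul(-1, Mul(449, Pow(98, Rational(1, 2))))) = Add(394578, Mul(-1, Mul(449, Mul(7, Pow(2, Rational(1, 2)))))) = Add(394578, Mul(-1, Mul(3143, Pow(2, Rational(1, 2))))) = Add(394578, Mul(-3143, Pow(2, Rational(1, 2)))) ≈ 3.9013e+5)
Pow(Add(M, V), -1) = Pow(Add(19768, Add(394578, Mul(-3143, Pow(2, Rational(1, 2))))), -1) = Pow(Add(414346, Mul(-3143, Pow(2, Rational(1, 2)))), -1)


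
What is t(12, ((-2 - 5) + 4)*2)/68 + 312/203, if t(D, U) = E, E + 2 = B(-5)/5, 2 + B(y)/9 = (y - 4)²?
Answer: 248383/69020 ≈ 3.5987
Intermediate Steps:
B(y) = -18 + 9*(-4 + y)² (B(y) = -18 + 9*(y - 4)² = -18 + 9*(-4 + y)²)
E = 701/5 (E = -2 + (-18 + 9*(-4 - 5)²)/5 = -2 + (-18 + 9*(-9)²)*(⅕) = -2 + (-18 + 9*81)*(⅕) = -2 + (-18 + 729)*(⅕) = -2 + 711*(⅕) = -2 + 711/5 = 701/5 ≈ 140.20)
t(D, U) = 701/5
t(12, ((-2 - 5) + 4)*2)/68 + 312/203 = (701/5)/68 + 312/203 = (701/5)*(1/68) + 312*(1/203) = 701/340 + 312/203 = 248383/69020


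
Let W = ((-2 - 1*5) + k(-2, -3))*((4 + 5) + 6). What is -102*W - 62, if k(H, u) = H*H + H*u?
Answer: -4652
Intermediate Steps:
k(H, u) = H**2 + H*u
W = 45 (W = ((-2 - 1*5) - 2*(-2 - 3))*((4 + 5) + 6) = ((-2 - 5) - 2*(-5))*(9 + 6) = (-7 + 10)*15 = 3*15 = 45)
-102*W - 62 = -102*45 - 62 = -4590 - 62 = -4652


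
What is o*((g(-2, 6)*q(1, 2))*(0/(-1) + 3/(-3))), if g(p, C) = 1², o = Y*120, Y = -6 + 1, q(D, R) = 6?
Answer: 3600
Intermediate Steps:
Y = -5
o = -600 (o = -5*120 = -600)
g(p, C) = 1
o*((g(-2, 6)*q(1, 2))*(0/(-1) + 3/(-3))) = -600*1*6*(0/(-1) + 3/(-3)) = -3600*(0*(-1) + 3*(-⅓)) = -3600*(0 - 1) = -3600*(-1) = -600*(-6) = 3600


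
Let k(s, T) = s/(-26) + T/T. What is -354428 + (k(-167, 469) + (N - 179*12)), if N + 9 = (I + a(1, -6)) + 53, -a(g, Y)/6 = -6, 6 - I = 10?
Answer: -9268807/26 ≈ -3.5649e+5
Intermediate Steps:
I = -4 (I = 6 - 1*10 = 6 - 10 = -4)
a(g, Y) = 36 (a(g, Y) = -6*(-6) = 36)
k(s, T) = 1 - s/26 (k(s, T) = s*(-1/26) + 1 = -s/26 + 1 = 1 - s/26)
N = 76 (N = -9 + ((-4 + 36) + 53) = -9 + (32 + 53) = -9 + 85 = 76)
-354428 + (k(-167, 469) + (N - 179*12)) = -354428 + ((1 - 1/26*(-167)) + (76 - 179*12)) = -354428 + ((1 + 167/26) + (76 - 2148)) = -354428 + (193/26 - 2072) = -354428 - 53679/26 = -9268807/26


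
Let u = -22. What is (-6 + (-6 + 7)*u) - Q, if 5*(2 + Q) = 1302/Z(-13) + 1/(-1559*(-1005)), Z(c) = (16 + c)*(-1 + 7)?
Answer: -317014856/7833975 ≈ -40.467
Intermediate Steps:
Z(c) = 96 + 6*c (Z(c) = (16 + c)*6 = 96 + 6*c)
Q = 97663556/7833975 (Q = -2 + (1302/(96 + 6*(-13)) + 1/(-1559*(-1005)))/5 = -2 + (1302/(96 - 78) - 1/1559*(-1/1005))/5 = -2 + (1302/18 + 1/1566795)/5 = -2 + (1302*(1/18) + 1/1566795)/5 = -2 + (217/3 + 1/1566795)/5 = -2 + (⅕)*(113331506/1566795) = -2 + 113331506/7833975 = 97663556/7833975 ≈ 12.467)
(-6 + (-6 + 7)*u) - Q = (-6 + (-6 + 7)*(-22)) - 1*97663556/7833975 = (-6 + 1*(-22)) - 97663556/7833975 = (-6 - 22) - 97663556/7833975 = -28 - 97663556/7833975 = -317014856/7833975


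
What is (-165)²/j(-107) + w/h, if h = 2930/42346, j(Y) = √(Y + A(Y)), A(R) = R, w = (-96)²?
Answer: 195130368/1465 - 27225*I*√214/214 ≈ 1.3319e+5 - 1861.1*I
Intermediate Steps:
w = 9216
j(Y) = √2*√Y (j(Y) = √(Y + Y) = √(2*Y) = √2*√Y)
h = 1465/21173 (h = 2930*(1/42346) = 1465/21173 ≈ 0.069192)
(-165)²/j(-107) + w/h = (-165)²/((√2*√(-107))) + 9216/(1465/21173) = 27225/((√2*(I*√107))) + 9216*(21173/1465) = 27225/((I*√214)) + 195130368/1465 = 27225*(-I*√214/214) + 195130368/1465 = -27225*I*√214/214 + 195130368/1465 = 195130368/1465 - 27225*I*√214/214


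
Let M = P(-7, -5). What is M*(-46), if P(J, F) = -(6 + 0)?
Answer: 276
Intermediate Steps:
P(J, F) = -6 (P(J, F) = -1*6 = -6)
M = -6
M*(-46) = -6*(-46) = 276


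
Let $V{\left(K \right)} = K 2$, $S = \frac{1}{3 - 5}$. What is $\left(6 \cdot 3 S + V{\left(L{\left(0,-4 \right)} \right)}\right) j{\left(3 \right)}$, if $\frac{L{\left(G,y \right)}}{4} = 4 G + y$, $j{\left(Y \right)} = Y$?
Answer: $-123$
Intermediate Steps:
$S = - \frac{1}{2}$ ($S = \frac{1}{-2} = - \frac{1}{2} \approx -0.5$)
$L{\left(G,y \right)} = 4 y + 16 G$ ($L{\left(G,y \right)} = 4 \left(4 G + y\right) = 4 \left(y + 4 G\right) = 4 y + 16 G$)
$V{\left(K \right)} = 2 K$
$\left(6 \cdot 3 S + V{\left(L{\left(0,-4 \right)} \right)}\right) j{\left(3 \right)} = \left(6 \cdot 3 \left(- \frac{1}{2}\right) + 2 \left(4 \left(-4\right) + 16 \cdot 0\right)\right) 3 = \left(18 \left(- \frac{1}{2}\right) + 2 \left(-16 + 0\right)\right) 3 = \left(-9 + 2 \left(-16\right)\right) 3 = \left(-9 - 32\right) 3 = \left(-41\right) 3 = -123$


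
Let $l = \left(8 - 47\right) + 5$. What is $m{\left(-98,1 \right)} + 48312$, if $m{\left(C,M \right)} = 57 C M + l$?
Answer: $42692$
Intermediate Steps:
$l = -34$ ($l = -39 + 5 = -34$)
$m{\left(C,M \right)} = -34 + 57 C M$ ($m{\left(C,M \right)} = 57 C M - 34 = -34 + 57 C M$)
$m{\left(-98,1 \right)} + 48312 = \left(-34 + 57 \left(-98\right) 1\right) + 48312 = \left(-34 - 5586\right) + 48312 = -5620 + 48312 = 42692$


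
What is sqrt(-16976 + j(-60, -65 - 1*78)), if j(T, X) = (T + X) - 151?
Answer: I*sqrt(17330) ≈ 131.64*I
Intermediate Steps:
j(T, X) = -151 + T + X
sqrt(-16976 + j(-60, -65 - 1*78)) = sqrt(-16976 + (-151 - 60 + (-65 - 1*78))) = sqrt(-16976 + (-151 - 60 + (-65 - 78))) = sqrt(-16976 + (-151 - 60 - 143)) = sqrt(-16976 - 354) = sqrt(-17330) = I*sqrt(17330)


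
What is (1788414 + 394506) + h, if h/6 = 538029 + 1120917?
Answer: 12136596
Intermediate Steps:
h = 9953676 (h = 6*(538029 + 1120917) = 6*1658946 = 9953676)
(1788414 + 394506) + h = (1788414 + 394506) + 9953676 = 2182920 + 9953676 = 12136596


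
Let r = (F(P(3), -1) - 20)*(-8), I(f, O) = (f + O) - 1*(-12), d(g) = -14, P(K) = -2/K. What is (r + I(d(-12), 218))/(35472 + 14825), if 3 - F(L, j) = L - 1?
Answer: 1016/150891 ≈ 0.0067333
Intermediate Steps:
I(f, O) = 12 + O + f (I(f, O) = (O + f) + 12 = 12 + O + f)
F(L, j) = 4 - L (F(L, j) = 3 - (L - 1) = 3 - (-1 + L) = 3 + (1 - L) = 4 - L)
r = 368/3 (r = ((4 - (-2)/3) - 20)*(-8) = ((4 - 1*(-2/3)) - 20)*(-8) = ((4 + 2/3) - 20)*(-8) = (14/3 - 20)*(-8) = -46/3*(-8) = 368/3 ≈ 122.67)
(r + I(d(-12), 218))/(35472 + 14825) = (368/3 + (12 + 218 - 14))/(35472 + 14825) = (368/3 + 216)/50297 = (1016/3)*(1/50297) = 1016/150891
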